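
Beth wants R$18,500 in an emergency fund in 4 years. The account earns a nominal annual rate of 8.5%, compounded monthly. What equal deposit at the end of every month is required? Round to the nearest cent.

R$324.95

With 12 periods per year: i = 0.00708333, n = 48.
FV-annuity factor = 56.931495; PMT = 18500 / 56.931495 = 324.9519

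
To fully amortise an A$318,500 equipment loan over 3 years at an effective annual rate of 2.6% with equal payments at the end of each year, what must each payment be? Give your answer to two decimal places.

A$111,734.56

Annuity-PV factor = 2.850506; PMT = 318500 / 2.850506 = 111,734.5625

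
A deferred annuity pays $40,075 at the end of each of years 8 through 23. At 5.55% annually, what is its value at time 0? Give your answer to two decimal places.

PV at t=7 (ordinary 16-year annuity): 40075 × a(16|0.0555) = 40075 × 10.425686 = 417,809.3505
Discount back 7 years: 417,809.3505 × (1+0.0555)^(−7) = 417,809.3505 × 0.685161 = 286,266.4759

$286,266.48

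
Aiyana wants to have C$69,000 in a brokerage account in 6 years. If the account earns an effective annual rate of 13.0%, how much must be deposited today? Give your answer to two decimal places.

PV = FV·(1+i)^(−n) = 69,000 × 0.480319 = 33,141.9784

C$33,141.98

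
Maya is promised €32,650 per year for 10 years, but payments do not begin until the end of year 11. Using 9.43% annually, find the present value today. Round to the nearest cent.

PV at t=10 (ordinary 10-year annuity): 32650 × a(10|0.0943) = 32650 × 6.297955 = 205,628.2381
Discount back 10 years: 205,628.2381 × (1+0.0943)^(−10) = 205,628.2381 × 0.406103 = 83,506.2078

€83,506.21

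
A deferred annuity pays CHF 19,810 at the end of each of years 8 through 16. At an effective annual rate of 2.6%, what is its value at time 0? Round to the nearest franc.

Value one period before first payment (t=7): 19810 × [1 − (1+0.026)^(−9)] / 0.026 = 19810 × 7.933394 = 157,160.5395
Discount back 7 years: 157,160.5395 × (1+0.026)^(−7) = 157,160.5395 × 0.835542 = 131,314.2887

CHF 131,314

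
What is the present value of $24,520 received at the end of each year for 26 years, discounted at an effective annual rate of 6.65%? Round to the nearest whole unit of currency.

PV = 24520 × [1 − (1+0.0665)^(−26)] / 0.0665 = 24520 × 12.217939 = 299,583.8596

$299,584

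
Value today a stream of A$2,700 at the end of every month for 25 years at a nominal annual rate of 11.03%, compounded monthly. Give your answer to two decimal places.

A$274,869.95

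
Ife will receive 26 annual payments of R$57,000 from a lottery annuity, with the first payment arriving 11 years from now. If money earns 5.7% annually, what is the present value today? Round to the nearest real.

R$438,522

PV at t=10 (ordinary 26-year annuity): 57000 × a(26|0.057) = 57000 × 13.392642 = 763,380.6102
PV₀ = 763,380.6102 / (1+0.057)^10 = 763,380.6102 / 1.740804 = 438,521.8642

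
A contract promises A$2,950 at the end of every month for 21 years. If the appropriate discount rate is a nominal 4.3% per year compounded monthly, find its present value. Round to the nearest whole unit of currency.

A$489,009

With 12 periods per year: i = 0.00358333, n = 252.
PV = 2950 × [1 − (1+0.00358333)^(−252)] / 0.00358333 = 2950 × 165.765613 = 489,008.5588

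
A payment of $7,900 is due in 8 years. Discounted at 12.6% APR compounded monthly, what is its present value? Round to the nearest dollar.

$2,898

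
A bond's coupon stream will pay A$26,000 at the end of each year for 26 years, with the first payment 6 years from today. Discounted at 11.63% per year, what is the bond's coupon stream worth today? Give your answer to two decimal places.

PV at t=5 (ordinary 26-year annuity): 26000 × a(26|0.1163) = 26000 × 8.106281 = 210,763.3067
PV₀ = 210,763.3067 / (1+0.1163)^5 = 210,763.3067 / 1.733423 = 121,587.9063

A$121,587.91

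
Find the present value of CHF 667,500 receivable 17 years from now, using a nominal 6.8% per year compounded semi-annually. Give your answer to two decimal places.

CHF 214,167.20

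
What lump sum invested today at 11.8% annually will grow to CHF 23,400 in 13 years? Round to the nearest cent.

CHF 5,488.74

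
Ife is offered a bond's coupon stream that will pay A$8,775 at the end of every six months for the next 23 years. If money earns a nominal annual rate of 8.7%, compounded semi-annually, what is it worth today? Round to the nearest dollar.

Periodic rate i = 0.087/2 = 0.0435; n = 23 × 2 = 46 periods.
Annuity factor a(46|0.0435) = 19.746171; PV = 8775 × 19.746171 = 173,272.6482

A$173,273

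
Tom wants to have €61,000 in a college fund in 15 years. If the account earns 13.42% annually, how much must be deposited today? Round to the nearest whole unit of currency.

€9,225

PV = 61,000 / (1 + 0.1342)^15 = 61,000 / 6.612180 = 9,225.3997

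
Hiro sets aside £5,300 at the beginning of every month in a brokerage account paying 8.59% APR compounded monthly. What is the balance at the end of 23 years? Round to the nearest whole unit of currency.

£4,594,299

i = 0.0859/12 = 0.00715833 per month; n = 23·12 = 276.
FV = 5300 × [(1+0.00715833)^276 − 1] / 0.00715833 × (1+i) = 5300 × 866.848869 = 4,594,299.0049
Payments are at the start of each period, so multiply by (1+i).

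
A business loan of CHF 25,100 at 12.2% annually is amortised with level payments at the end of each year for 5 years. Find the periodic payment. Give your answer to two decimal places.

CHF 6,997.52

PMT = 25100 / ( [1 − (1+0.122)^(−5)] / 0.122 ) = 25100 / 3.586987 = 6,997.5161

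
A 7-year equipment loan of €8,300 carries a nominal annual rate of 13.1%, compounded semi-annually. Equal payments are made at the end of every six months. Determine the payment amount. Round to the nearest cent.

€923.61

i = 0.131/2 = 0.0655 per half-year; n = 7·2 = 14.
PMT = 8300 / ( [1 − (1+0.0655)^(−14)] / 0.0655 ) = 8300 / 8.986442 = 923.6136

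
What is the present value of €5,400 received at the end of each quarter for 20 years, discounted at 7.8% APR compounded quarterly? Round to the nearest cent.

i = 0.078/4 = 0.0195 per quarter; n = 20·4 = 80.
PV = PMT · [1 − (1+i)^(−n)] / i = 5400 · 40.342816 = 217,851.2042

€217,851.20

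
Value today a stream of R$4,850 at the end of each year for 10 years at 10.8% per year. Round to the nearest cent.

R$28,803.90

PV = PMT · [1 − (1+i)^(−n)] / i = 4850 · 5.938949 = 28,803.9036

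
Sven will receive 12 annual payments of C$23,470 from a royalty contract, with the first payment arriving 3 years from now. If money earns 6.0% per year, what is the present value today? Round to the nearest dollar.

Value one period before first payment (t=2): 23470 × [1 − (1+0.06)^(−12)] / 0.06 = 23470 × 8.383844 = 196,768.8173
Discount back 2 years: 196,768.8173 × (1+0.06)^(−2) = 196,768.8173 × 0.889996 = 175,123.5469

C$175,124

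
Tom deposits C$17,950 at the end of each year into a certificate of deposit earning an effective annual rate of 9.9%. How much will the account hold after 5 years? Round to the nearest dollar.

C$109,369

FV = PMT · [(1+i)^n − 1] / i = 17950 · 6.092958 = 109,368.5881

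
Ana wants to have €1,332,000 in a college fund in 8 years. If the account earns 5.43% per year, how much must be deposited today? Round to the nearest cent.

€872,550.50

PV = FV·(1+i)^(−n) = 1,332,000 × 0.655068 = 872,550.5020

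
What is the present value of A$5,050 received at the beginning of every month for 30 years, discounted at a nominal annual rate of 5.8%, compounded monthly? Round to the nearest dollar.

A$864,829

With 12 periods per year: i = 0.00483333, n = 360.
PV = 5050 × [1 − (1+0.00483333)^(−360)] / 0.00483333 × (1+i) = 5050 × 171.253197 = 864,828.6424
(annuity-due: payments at period start, so ×(1+i).)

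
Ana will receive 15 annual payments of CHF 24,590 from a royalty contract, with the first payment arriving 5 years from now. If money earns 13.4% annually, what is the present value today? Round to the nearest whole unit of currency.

PV at t=4 (ordinary 15-year annuity): 24590 × a(15|0.134) = 24590 × 6.331070 = 155,681.0058
PV₀ = 155,681.0058 / (1+0.134)^4 = 155,681.0058 / 1.653683 = 94,141.9978

CHF 94,142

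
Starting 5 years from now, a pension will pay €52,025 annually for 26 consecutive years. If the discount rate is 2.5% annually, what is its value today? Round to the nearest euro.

€893,182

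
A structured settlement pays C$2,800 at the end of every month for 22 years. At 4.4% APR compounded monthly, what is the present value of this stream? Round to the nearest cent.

With 12 periods per year: i = 0.00366667, n = 264.
Annuity factor a(264|0.00366667) = 168.950452; PV = 2800 × 168.950452 = 473,061.2666

C$473,061.27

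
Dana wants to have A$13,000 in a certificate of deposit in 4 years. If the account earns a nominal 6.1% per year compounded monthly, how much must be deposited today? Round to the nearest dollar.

i = 0.061/12 = 0.00508333 per month; n = 4·12 = 48.
Discount factor = (1+0.00508333)^(−48) = 0.783972; PV = 13,000 × 0.783972 = 10,191.6365

A$10,192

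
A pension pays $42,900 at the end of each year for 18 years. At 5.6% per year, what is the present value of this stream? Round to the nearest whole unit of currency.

PV = 42900 × [1 − (1+0.056)^(−18)] / 0.056 = 42900 × 11.160434 = 478,782.6006

$478,783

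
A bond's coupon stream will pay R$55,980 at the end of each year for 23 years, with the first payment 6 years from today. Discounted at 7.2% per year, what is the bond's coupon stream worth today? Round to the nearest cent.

R$438,214.44

PV at t=5 (ordinary 23-year annuity): 55980 × a(23|0.072) = 55980 × 11.082244 = 620,384.0287
PV₀ = 620,384.0287 / (1+0.072)^5 = 620,384.0287 / 1.415709 = 438,214.4376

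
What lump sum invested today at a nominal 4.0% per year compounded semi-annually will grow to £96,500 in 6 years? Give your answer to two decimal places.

i = 0.04/2 = 0.02 per half-year; n = 6·2 = 12.
PV = 96,500 / (1 + 0.02)^12 = 96,500 / 1.268242 = 76,089.5914

£76,089.59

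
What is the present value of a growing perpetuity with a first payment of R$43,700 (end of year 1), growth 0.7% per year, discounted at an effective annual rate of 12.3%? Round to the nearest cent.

R$376,724.14

PV = PMT / (i − g) = 43700 / (0.123 − 0.007) = 43700 / 0.116000 = 376,724.1379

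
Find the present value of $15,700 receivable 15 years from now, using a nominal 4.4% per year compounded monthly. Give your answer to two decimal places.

$8,124.37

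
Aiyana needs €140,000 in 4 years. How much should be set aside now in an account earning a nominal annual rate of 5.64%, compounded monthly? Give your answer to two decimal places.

i = 0.0564/12 = 0.0047 per month; n = 4·12 = 48.
PV = FV·(1+i)^(−n) = 140,000 × 0.798459 = 111,784.2783

€111,784.28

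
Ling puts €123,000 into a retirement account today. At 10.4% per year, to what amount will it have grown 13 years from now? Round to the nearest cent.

€445,146.61

FV = 123,000 × (1 + 0.104)^13 = 445,146.6051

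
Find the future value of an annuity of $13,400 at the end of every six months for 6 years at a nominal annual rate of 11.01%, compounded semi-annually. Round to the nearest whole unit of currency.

$219,631

Periodic rate i = 0.1101/2 = 0.05505; n = 6 × 2 = 12 periods.
FV = PMT · [(1+i)^n − 1] / i = 13400 · 16.390355 = 219,630.7522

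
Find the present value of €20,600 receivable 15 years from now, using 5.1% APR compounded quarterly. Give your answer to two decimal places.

Periodic rate i = 0.051/4 = 0.01275; n = 15 × 4 = 60 periods.
PV = FV·(1+i)^(−n) = 20,600 × 0.467590 = 9,632.3468

€9,632.35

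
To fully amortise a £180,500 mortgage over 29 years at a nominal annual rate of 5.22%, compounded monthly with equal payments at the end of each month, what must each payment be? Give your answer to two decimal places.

£1,007.66

Periodic rate i = 0.0522/12 = 0.00435; n = 29 × 12 = 348 periods.
Annuity-PV factor = 179.127403; PMT = 180500 / 179.127403 = 1,007.6627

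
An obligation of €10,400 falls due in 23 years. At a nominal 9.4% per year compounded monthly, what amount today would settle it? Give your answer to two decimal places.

€1,207.11

Periodic rate i = 0.094/12 = 0.00783333; n = 23 × 12 = 276 periods.
Discount factor = (1+0.00783333)^(−276) = 0.116068; PV = 10,400 × 0.116068 = 1,207.1107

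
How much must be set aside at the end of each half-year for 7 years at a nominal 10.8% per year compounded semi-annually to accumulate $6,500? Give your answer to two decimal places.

$322.56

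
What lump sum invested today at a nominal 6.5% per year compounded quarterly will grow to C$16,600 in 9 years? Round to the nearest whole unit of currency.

Periodic rate i = 0.065/4 = 0.01625; n = 9 × 4 = 36 periods.
PV = 16,600 / (1 + 0.01625)^36 = 16,600 / 1.786570 = 9,291.5459

C$9,292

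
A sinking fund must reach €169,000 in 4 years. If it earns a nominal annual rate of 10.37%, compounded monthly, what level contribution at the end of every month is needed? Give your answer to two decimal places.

€2,855.93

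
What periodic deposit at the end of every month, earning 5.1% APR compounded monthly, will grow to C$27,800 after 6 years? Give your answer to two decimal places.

C$330.86

With 12 periods per year: i = 0.00425, n = 72.
FV-annuity factor = 84.024014; PMT = 27800 / 84.024014 = 330.8578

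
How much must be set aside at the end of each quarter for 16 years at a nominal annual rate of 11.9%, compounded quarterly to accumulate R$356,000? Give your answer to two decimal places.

With 4 periods per year: i = 0.02975, n = 64.
PMT = 356000 / ( [(1+0.02975)^64 − 1] / 0.02975 ) = 356000 / 185.842964 = 1,915.5958

R$1,915.60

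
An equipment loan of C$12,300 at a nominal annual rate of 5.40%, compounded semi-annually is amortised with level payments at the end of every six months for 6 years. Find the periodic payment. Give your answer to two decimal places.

C$1,213.66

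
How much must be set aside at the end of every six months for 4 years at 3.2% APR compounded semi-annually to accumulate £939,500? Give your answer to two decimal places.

£111,017.54

Periodic rate i = 0.032/2 = 0.016; n = 4 × 2 = 8 periods.
PMT = 939500 / ( [(1+0.016)^8 − 1] / 0.016 ) = 939500 / 8.462626 = 111,017.5439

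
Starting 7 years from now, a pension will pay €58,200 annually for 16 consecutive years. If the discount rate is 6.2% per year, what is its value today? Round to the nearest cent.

PV at t=6 (ordinary 16-year annuity): 58200 × a(16|0.062) = 58200 × 9.968531 = 580,168.5108
Discount back 6 years: 580,168.5108 × (1+0.062)^(−6) = 580,168.5108 × 0.697032 = 404,396.1878

€404,396.19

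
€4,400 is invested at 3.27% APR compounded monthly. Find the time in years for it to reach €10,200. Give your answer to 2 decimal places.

25.75 years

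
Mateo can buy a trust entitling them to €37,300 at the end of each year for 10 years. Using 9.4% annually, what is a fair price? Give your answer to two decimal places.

€235,221.01

PV = 37300 × [1 − (1+0.094)^(−10)] / 0.094 = 37300 × 6.306193 = 235,221.0120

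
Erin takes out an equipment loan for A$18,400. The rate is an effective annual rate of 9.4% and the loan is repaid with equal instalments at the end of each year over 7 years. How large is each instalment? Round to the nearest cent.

Annuity-PV factor = 4.966106; PMT = 18400 / 4.966106 = 3,705.1160

A$3,705.12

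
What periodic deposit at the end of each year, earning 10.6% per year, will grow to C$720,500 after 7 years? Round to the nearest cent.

FV-annuity factor = 9.663692; PMT = 720500 / 9.663692 = 74,557.4270

C$74,557.43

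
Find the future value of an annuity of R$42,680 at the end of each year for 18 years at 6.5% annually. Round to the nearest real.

R$1,383,262

FV = PMT · [(1+i)^n − 1] / i = 42680 · 32.410067 = 1,383,261.6756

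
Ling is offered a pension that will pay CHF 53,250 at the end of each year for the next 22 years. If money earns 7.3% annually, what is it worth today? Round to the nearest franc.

PV = PMT · [1 − (1+i)^(−n)] / i = 53250 · 10.791374 = 574,640.6795

CHF 574,641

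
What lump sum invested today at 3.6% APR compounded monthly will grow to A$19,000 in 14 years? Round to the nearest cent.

Periodic rate i = 0.036/12 = 0.003; n = 14 × 12 = 168 periods.
Discount factor = (1+0.003)^(−168) = 0.604565; PV = 19,000 × 0.604565 = 11,486.7417

A$11,486.74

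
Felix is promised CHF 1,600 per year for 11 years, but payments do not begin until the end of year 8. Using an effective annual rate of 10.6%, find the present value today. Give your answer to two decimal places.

CHF 4,994.76

PV at t=7 (ordinary 11-year annuity): 1600 × a(11|0.106) = 1600 × 6.319467 = 10,111.1465
PV₀ = 10,111.1465 / (1+0.106)^7 = 10,111.1465 / 2.024351 = 4,994.7587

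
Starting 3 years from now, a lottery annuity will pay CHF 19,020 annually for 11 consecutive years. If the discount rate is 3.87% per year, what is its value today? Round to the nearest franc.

Value one period before first payment (t=2): 19020 × [1 − (1+0.0387)^(−11)] / 0.0387 = 19020 × 8.822222 = 167,798.6559
Discount back 2 years: 167,798.6559 × (1+0.0387)^(−2) = 167,798.6559 × 0.926872 = 155,527.8665

CHF 155,528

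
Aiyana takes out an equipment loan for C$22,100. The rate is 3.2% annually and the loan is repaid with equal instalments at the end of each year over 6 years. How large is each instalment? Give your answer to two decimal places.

C$4,106.69

Annuity-PV factor = 5.381465; PMT = 22100 / 5.381465 = 4,106.6886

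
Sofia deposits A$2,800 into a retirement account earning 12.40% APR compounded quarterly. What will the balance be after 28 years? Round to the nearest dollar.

A$85,532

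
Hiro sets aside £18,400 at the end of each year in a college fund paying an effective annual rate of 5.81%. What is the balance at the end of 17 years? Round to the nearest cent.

£510,476.67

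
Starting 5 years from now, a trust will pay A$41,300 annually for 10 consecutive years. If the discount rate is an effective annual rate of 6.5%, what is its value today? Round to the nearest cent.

A$230,786.21

Value one period before first payment (t=4): 41300 × [1 − (1+0.065)^(−10)] / 0.065 = 41300 × 7.188830 = 296,898.6882
PV₀ = 296,898.6882 / (1+0.065)^4 = 296,898.6882 / 1.286466 = 230,786.2060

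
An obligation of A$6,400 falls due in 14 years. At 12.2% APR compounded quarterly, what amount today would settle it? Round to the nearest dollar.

Periodic rate i = 0.122/4 = 0.0305; n = 14 × 4 = 56 periods.
PV = FV·(1+i)^(−n) = 6,400 × 0.185914 = 1,189.8499

A$1,190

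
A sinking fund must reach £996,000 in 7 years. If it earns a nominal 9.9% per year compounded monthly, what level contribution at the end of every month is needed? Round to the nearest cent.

Periodic rate i = 0.099/12 = 0.00825; n = 7 × 12 = 84 periods.
PMT = 996000 / ( [(1+0.00825)^84 − 1] / 0.00825 ) = 996000 / 120.488312 = 8,266.3620

£8,266.36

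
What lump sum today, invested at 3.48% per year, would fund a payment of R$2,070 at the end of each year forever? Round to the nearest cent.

PV = C/r = 2070/0.0348 = 59,482.7586

R$59,482.76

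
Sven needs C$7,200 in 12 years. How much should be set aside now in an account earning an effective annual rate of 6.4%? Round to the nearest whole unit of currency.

PV = 7,200 / (1 + 0.064)^12 = 7,200 / 2.105230 = 3,420.0540

C$3,420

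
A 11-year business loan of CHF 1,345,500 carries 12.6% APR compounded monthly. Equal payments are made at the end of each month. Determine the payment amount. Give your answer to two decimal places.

i = 0.126/12 = 0.0105 per month; n = 11·12 = 132.
Annuity-PV factor = 71.248841; PMT = 1.3455e+06 / 71.248841 = 18,884.5177

CHF 18,884.52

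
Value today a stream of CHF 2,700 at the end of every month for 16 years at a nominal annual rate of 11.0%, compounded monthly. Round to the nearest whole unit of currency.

With 12 periods per year: i = 0.00916667, n = 192.
Annuity factor a(192|0.00916667) = 90.171293; PV = 2700 × 90.171293 = 243,462.4912

CHF 243,462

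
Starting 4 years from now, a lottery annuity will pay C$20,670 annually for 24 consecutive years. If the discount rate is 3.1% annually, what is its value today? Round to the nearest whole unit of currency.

PV at t=3 (ordinary 24-year annuity): 20670 × a(24|0.031) = 20670 × 16.754544 = 346,316.4163
Discount back 3 years: 346,316.4163 × (1+0.031)^(−3) = 346,316.4163 × 0.912481 = 316,007.2765

C$316,007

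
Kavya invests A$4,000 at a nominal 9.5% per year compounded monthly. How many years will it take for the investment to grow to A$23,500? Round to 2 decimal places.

18.71 years

Periodic rate i = 0.095/12 = 0.00791667.
n = ln(23500/4000) / ln(1+0.00791667) = ln(5.87500) / 0.007885 = 224.5523 months
= 224.5523/12 years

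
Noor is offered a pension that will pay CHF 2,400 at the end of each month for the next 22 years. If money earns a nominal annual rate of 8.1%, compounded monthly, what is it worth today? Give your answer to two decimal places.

CHF 295,355.77

i = 0.081/12 = 0.00675 per month; n = 22·12 = 264.
Annuity factor a(264|0.00675) = 123.064903; PV = 2400 × 123.064903 = 295,355.7674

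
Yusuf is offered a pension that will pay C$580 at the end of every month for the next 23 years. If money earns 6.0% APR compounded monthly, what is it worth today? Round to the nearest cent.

i = 0.06/12 = 0.005 per month; n = 23·12 = 276.
PV = 580 × [1 − (1+0.005)^(−276)] / 0.005 = 580 × 149.510979 = 86,716.3677

C$86,716.37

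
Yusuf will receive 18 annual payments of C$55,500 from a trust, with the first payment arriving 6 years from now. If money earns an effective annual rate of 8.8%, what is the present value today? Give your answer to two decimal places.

C$323,035.86

PV at t=5 (ordinary 18-year annuity): 55500 × a(18|0.088) = 55500 × 8.873649 = 492,487.4978
Discount back 5 years: 492,487.4978 × (1+0.088)^(−5) = 492,487.4978 × 0.655927 = 323,035.8581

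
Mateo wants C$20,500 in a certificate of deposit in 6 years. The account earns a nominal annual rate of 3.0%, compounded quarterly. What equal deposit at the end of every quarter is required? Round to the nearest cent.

C$782.79

i = 0.03/4 = 0.0075 per quarter; n = 6·4 = 24.
PMT = 20500 / ( [(1+0.0075)^24 − 1] / 0.0075 ) = 20500 / 26.188471 = 782.7872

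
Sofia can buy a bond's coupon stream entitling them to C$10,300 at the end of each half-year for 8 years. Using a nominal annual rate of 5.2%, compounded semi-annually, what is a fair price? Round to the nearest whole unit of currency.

C$133,426

Periodic rate i = 0.052/2 = 0.026; n = 8 × 2 = 16 periods.
PV = 10300 × [1 − (1+0.026)^(−16)] / 0.026 = 10300 × 12.953981 = 133,426.0007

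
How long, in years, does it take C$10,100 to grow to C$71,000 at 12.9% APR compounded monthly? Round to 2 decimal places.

15.20 years

Periodic rate i = 0.129/12 = 0.01075.
(1+i)^n = 71000/10100 = 7.02970, so n = ln 7.02970 / ln 1.01075 = 182.3821 months
= 182.3821/12 years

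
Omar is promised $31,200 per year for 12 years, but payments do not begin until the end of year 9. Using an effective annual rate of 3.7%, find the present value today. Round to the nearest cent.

Value one period before first payment (t=8): 31200 × [1 − (1+0.037)^(−12)] / 0.037 = 31200 × 9.550578 = 297,978.0278
PV₀ = 297,978.0278 / (1+0.037)^8 = 297,978.0278 / 1.337304 = 222,820.0104

$222,820.01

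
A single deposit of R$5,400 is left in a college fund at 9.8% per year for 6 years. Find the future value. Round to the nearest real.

R$9,463

FV = 5,400 × (1 + 0.098)^6 = 9,462.5416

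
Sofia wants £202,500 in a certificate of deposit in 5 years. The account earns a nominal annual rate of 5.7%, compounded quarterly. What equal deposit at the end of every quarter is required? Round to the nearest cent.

£8,822.12

i = 0.057/4 = 0.01425 per quarter; n = 5·4 = 20.
PMT = 202500 / ( [(1+0.01425)^20 − 1] / 0.01425 ) = 202500 / 22.953674 = 8,822.1172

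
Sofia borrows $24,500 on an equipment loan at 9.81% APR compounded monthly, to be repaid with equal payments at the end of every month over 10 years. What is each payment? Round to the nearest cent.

With 12 periods per year: i = 0.008175, n = 120.
PMT = 24500 / ( [1 − (1+0.008175)^(−120)] / 0.008175 ) = 24500 / 76.277156 = 321.1971

$321.20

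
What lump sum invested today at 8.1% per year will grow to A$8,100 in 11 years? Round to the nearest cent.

PV = 8,100 / (1 + 0.081)^11 = 8,100 / 2.355497 = 3,438.7641

A$3,438.76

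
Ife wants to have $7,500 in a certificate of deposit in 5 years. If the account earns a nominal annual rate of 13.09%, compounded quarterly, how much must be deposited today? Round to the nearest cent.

$3,938.83

Periodic rate i = 0.1309/4 = 0.032725; n = 5 × 4 = 20 periods.
PV = 7,500 / (1 + 0.032725)^20 = 7,500 / 1.904118 = 3,938.8320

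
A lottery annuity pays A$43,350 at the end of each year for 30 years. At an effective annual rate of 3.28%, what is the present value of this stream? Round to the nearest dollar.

A$819,733

Annuity factor a(30|0.0328) = 18.909652; PV = 43350 × 18.909652 = 819,733.4155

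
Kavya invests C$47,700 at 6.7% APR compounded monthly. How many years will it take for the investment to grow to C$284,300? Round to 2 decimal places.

Periodic rate i = 0.067/12 = 0.00558333.
(1+i)^n = 284300/47700 = 5.96017, so n = ln 5.96017 / ln 1.00558 = 320.6109 months
= 320.6109/12 years

26.72 years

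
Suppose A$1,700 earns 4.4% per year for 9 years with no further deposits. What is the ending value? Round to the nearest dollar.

A$2,505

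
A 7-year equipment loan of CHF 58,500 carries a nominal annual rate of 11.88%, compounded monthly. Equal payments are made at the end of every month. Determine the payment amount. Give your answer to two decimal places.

CHF 1,028.93

With 12 periods per year: i = 0.0099, n = 84.
Annuity-PV factor = 56.854933; PMT = 58500 / 56.854933 = 1,028.9345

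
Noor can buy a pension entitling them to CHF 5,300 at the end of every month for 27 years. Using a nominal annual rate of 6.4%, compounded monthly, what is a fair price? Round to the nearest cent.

CHF 816,408.48

With 12 periods per year: i = 0.00533333, n = 324.
PV = 5300 × [1 − (1+0.00533333)^(−324)] / 0.00533333 = 5300 × 154.039336 = 816,408.4832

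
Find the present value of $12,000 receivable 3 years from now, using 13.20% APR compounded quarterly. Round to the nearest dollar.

$8,128

i = 0.132/4 = 0.033 per quarter; n = 3·4 = 12.
PV = 12,000 / (1 + 0.033)^12 = 12,000 / 1.476399 = 8,127.8820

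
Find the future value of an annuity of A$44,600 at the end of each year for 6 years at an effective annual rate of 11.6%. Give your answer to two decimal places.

A$358,300.38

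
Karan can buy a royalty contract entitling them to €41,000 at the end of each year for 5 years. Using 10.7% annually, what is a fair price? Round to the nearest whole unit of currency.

PV = PMT · [1 − (1+i)^(−n)] / i = 41000 · 3.723959 = 152,682.3229

€152,682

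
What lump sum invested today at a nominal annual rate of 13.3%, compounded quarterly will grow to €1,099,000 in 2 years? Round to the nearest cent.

i = 0.133/4 = 0.03325 per quarter; n = 2·4 = 8.
PV = FV·(1+i)^(−n) = 1,099,000 × 0.769762 = 845,968.8674

€845,968.87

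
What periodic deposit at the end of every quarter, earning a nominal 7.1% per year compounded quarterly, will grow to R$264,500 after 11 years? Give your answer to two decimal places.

R$4,017.02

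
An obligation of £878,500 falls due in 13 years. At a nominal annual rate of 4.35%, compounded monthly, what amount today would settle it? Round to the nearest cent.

£499,565.34

Periodic rate i = 0.0435/12 = 0.003625; n = 13 × 12 = 156 periods.
PV = 878,500 / (1 + 0.003625)^156 = 878,500 / 1.758529 = 499,565.3429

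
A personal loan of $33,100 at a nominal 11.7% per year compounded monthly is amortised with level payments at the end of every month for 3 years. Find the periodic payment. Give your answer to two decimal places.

With 12 periods per year: i = 0.00975, n = 36.
PMT = 33100 / ( [1 − (1+0.00975)^(−36)] / 0.00975 ) = 33100 / 30.237784 = 1,094.6569

$1,094.66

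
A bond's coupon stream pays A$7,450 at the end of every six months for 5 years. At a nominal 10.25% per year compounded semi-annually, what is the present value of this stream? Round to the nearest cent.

A$57,179.31

With 2 periods per year: i = 0.05125, n = 10.
PV = 7450 × [1 − (1+0.05125)^(−10)] / 0.05125 = 7450 × 7.675075 = 57,179.3113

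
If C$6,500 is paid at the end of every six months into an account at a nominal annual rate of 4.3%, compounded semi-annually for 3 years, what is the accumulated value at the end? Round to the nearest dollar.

With 2 periods per year: i = 0.0215, n = 6.
FV = 6500 × [(1+0.0215)^6 − 1] / 0.0215 = 6500 × 6.331895 = 41,157.3199

C$41,157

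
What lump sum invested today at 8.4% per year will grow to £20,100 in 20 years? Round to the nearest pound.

PV = FV·(1+i)^(−n) = 20,100 × 0.199257 = 4,005.0728

£4,005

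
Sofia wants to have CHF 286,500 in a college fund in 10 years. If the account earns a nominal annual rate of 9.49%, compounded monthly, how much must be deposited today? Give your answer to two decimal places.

CHF 111,326.95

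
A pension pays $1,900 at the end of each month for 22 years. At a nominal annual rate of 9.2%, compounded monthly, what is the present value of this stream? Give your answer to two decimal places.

$214,828.10

With 12 periods per year: i = 0.00766667, n = 264.
PV = PMT · [1 − (1+i)^(−n)] / i = 1900 · 113.067422 = 214,828.1027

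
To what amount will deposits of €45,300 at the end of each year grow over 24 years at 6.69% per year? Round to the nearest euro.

€2,526,492

FV = PMT · [(1+i)^n − 1] / i = 45300 · 55.772446 = 2,526,491.8072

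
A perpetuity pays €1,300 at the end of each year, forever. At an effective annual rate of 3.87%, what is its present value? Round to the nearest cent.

€33,591.73

PV = C/r = 1300/0.0387 = 33,591.7313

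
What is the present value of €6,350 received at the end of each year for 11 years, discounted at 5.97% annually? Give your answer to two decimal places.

PV = 6350 × [1 − (1+0.0597)^(−11)] / 0.0597 = 6350 × 7.898990 = 50,158.5848

€50,158.58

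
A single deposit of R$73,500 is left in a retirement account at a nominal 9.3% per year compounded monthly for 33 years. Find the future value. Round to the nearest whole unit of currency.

R$1,563,143

i = 0.093/12 = 0.00775 per month; n = 33·12 = 396.
FV = PV·(1+i)^n = 73,500 × 21.267258 = 1,563,143.4740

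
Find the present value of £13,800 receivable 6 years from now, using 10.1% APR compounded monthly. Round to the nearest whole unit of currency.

£7,547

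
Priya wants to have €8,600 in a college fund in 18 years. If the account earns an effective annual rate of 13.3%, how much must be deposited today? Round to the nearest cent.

Discount factor = (1+0.133)^(−18) = 0.105648; PV = 8,600 × 0.105648 = 908.5735

€908.57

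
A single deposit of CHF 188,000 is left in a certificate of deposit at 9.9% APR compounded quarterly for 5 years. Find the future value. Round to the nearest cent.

With 4 periods per year: i = 0.02475, n = 20.
FV = PV·(1+i)^n = 188,000 × 1.630642 = 306,560.6364

CHF 306,560.64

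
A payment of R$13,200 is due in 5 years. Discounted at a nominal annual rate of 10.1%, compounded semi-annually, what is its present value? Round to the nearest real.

R$8,065

i = 0.101/2 = 0.0505 per half-year; n = 5·2 = 10.
PV = 13,200 / (1 + 0.0505)^10 = 13,200 / 1.636668 = 8,065.1670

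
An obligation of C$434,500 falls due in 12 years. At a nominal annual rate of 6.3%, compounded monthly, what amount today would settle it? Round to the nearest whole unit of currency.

i = 0.063/12 = 0.00525 per month; n = 12·12 = 144.
PV = 434,500 / (1 + 0.00525)^144 = 434,500 / 2.125533 = 204,419.3510

C$204,419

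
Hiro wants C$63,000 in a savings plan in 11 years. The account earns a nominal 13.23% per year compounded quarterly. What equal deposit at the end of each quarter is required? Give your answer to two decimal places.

C$654.02

i = 0.1323/4 = 0.033075 per quarter; n = 11·4 = 44.
PMT = 63000 / ( [(1+0.033075)^44 − 1] / 0.033075 ) = 63000 / 96.327189 = 654.0210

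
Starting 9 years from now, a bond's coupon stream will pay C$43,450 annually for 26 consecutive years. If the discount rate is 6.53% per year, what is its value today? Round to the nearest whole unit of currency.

C$323,693

PV at t=8 (ordinary 26-year annuity): 43450 × a(26|0.0653) = 43450 × 12.357171 = 536,919.0935
PV₀ = 536,919.0935 / (1+0.0653)^8 = 536,919.0935 / 1.658729 = 323,693.0927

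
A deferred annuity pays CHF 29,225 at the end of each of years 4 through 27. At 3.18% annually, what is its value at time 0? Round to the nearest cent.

CHF 441,961.39

PV at t=3 (ordinary 24-year annuity): 29225 × a(24|0.0318) = 29225 × 16.611788 = 485,479.5053
PV₀ = 485,479.5053 / (1+0.0318)^3 = 485,479.5053 / 1.098466 = 441,961.3894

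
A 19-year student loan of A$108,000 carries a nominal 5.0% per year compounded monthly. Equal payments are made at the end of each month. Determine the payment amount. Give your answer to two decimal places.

A$734.70

Periodic rate i = 0.05/12 = 0.00416667; n = 19 × 12 = 228 periods.
Annuity-PV factor = 146.998780; PMT = 108000 / 146.998780 = 734.7000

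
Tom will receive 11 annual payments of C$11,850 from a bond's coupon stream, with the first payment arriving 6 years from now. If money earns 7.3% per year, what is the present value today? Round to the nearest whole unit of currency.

PV at t=5 (ordinary 11-year annuity): 11850 × a(11|0.073) = 11850 × 7.387891 = 87,546.5135
Discount back 5 years: 87,546.5135 × (1+0.073)^(−5) = 87,546.5135 × 0.703075 = 61,551.7274

C$61,552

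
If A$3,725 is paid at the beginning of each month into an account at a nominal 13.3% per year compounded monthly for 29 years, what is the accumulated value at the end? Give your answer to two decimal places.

A$15,403,709.60

Periodic rate i = 0.133/12 = 0.0110833; n = 29 × 12 = 348 periods.
FV = PMT · [(1+i)^n − 1] / i × (1+i) = 3725 · 4135.224054 = 15,403,709.6027
Payments are at the start of each period, so multiply by (1+i).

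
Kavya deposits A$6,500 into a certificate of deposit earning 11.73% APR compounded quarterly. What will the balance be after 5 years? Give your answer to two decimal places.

A$11,586.81

i = 0.1173/4 = 0.029325 per quarter; n = 5·4 = 20.
FV = 6,500 × (1 + 0.029325)^20 = 11,586.8071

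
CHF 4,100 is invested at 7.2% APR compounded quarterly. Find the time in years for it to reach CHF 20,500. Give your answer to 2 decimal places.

22.55 years

Periodic rate i = 0.072/4 = 0.018.
(1+i)^n = 20500/4100 = 5.00000, so n = ln 5.00000 / ln 1.018 = 90.2155 quarters
= 90.2155/4 years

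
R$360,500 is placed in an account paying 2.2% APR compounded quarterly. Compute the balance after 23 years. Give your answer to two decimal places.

R$597,112.50

i = 0.022/4 = 0.0055 per quarter; n = 23·4 = 92.
360,500 × (1+0.0055)^92 = 360,500 × 1.656345 = 597,112.5001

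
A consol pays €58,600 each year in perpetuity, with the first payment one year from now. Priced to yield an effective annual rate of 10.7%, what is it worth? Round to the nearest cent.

PV = PMT / i = 58600 / 0.107 = 547,663.5514

€547,663.55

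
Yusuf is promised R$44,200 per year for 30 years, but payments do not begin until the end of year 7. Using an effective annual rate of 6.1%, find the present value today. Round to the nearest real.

R$421,957

PV at t=6 (ordinary 30-year annuity): 44200 × a(30|0.061) = 44200 × 13.618790 = 601,950.5097
Discount back 6 years: 601,950.5097 × (1+0.061)^(−6) = 601,950.5097 × 0.700983 = 421,957.2790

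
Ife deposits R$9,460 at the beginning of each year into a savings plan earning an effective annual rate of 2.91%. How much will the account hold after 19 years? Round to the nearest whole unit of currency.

Accumulation factor s(19|0.0291) × (1+i) = 25.625731; FV = 9460 × 25.625731 = 242,419.4119
(Beginning-of-period payments → annuity-due factor ×(1+i).)

R$242,419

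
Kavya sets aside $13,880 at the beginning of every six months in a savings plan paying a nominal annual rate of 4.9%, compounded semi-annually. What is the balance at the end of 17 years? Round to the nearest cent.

$741,317.35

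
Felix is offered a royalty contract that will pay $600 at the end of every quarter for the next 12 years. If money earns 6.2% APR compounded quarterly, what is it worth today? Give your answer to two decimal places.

Periodic rate i = 0.062/4 = 0.0155; n = 12 × 4 = 48 periods.
Annuity factor a(48|0.0155) = 33.681994; PV = 600 × 33.681994 = 20,209.1964

$20,209.20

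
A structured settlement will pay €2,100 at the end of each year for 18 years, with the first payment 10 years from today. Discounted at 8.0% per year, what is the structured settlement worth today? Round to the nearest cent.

Value one period before first payment (t=9): 2100 × [1 − (1+0.08)^(−18)] / 0.08 = 2100 × 9.371887 = 19,680.9630
PV₀ = 19,680.9630 / (1+0.08)^9 = 19,680.9630 / 1.999005 = 9,845.3814

€9,845.38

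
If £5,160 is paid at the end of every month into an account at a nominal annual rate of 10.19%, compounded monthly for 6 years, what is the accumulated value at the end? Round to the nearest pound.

i = 0.1019/12 = 0.00849167 per month; n = 6·12 = 72.
Accumulation factor s(72|0.00849167) = 98.715436; FV = 5160 × 98.715436 = 509,371.6521

£509,372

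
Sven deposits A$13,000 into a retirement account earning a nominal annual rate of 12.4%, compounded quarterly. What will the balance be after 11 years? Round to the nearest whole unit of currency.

A$49,811

Periodic rate i = 0.124/4 = 0.031; n = 11 × 4 = 44 periods.
FV = PV·(1+i)^n = 13,000 × 3.831610 = 49,810.9271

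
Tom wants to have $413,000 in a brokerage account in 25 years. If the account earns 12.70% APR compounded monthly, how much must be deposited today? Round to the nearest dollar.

$17,551

With 12 periods per year: i = 0.0105833, n = 300.
Discount factor = (1+0.0105833)^(−300) = 0.042497; PV = 413,000 × 0.042497 = 17,551.3528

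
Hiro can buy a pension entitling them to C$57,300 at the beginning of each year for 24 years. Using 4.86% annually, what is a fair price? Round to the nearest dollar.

C$840,498

PV = 57300 × [1 − (1+0.0486)^(−24)] / 0.0486 × (1+i) = 57300 × 14.668374 = 840,497.8227
(annuity-due: payments at period start, so ×(1+i).)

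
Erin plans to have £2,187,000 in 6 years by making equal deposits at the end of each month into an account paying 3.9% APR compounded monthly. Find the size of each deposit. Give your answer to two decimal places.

£27,008.71

i = 0.039/12 = 0.00325 per month; n = 6·12 = 72.
PMT = 2.187e+06 / ( [(1+0.00325)^72 − 1] / 0.00325 ) = 2.187e+06 / 80.973883 = 27,008.7084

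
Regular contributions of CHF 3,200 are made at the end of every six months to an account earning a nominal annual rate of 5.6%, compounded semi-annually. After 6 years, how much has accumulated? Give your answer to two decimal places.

i = 0.056/2 = 0.028 per half-year; n = 6·2 = 12.
FV = PMT · [(1+i)^n − 1] / i = 3200 · 14.031849 = 44,901.9179

CHF 44,901.92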